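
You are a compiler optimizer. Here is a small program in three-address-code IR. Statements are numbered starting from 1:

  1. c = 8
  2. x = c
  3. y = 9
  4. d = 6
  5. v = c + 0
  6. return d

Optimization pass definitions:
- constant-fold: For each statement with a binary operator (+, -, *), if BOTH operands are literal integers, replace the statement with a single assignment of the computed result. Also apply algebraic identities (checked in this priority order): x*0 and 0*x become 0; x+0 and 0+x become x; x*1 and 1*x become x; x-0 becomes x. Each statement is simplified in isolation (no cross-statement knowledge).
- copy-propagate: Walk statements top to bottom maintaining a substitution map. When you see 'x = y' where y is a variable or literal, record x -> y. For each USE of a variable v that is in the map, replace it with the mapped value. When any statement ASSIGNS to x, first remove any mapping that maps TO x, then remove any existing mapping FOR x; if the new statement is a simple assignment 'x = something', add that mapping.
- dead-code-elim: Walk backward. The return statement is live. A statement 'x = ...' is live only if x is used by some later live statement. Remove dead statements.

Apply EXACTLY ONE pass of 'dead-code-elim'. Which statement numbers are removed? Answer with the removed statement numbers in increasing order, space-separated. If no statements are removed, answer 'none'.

Backward liveness scan:
Stmt 1 'c = 8': DEAD (c not in live set [])
Stmt 2 'x = c': DEAD (x not in live set [])
Stmt 3 'y = 9': DEAD (y not in live set [])
Stmt 4 'd = 6': KEEP (d is live); live-in = []
Stmt 5 'v = c + 0': DEAD (v not in live set ['d'])
Stmt 6 'return d': KEEP (return); live-in = ['d']
Removed statement numbers: [1, 2, 3, 5]
Surviving IR:
  d = 6
  return d

Answer: 1 2 3 5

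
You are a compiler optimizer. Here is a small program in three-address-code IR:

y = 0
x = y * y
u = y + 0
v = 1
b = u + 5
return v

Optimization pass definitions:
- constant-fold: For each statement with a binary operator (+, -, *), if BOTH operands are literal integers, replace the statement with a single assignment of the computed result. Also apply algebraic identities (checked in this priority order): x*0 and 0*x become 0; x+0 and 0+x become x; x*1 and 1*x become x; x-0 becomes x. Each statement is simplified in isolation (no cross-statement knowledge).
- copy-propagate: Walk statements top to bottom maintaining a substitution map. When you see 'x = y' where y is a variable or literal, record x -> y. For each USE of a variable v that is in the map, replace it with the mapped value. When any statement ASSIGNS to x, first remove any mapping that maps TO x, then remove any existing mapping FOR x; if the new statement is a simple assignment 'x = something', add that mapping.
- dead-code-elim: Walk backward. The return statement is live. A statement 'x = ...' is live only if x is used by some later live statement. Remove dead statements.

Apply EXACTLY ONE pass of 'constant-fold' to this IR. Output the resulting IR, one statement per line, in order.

Answer: y = 0
x = y * y
u = y
v = 1
b = u + 5
return v

Derivation:
Applying constant-fold statement-by-statement:
  [1] y = 0  (unchanged)
  [2] x = y * y  (unchanged)
  [3] u = y + 0  -> u = y
  [4] v = 1  (unchanged)
  [5] b = u + 5  (unchanged)
  [6] return v  (unchanged)
Result (6 stmts):
  y = 0
  x = y * y
  u = y
  v = 1
  b = u + 5
  return v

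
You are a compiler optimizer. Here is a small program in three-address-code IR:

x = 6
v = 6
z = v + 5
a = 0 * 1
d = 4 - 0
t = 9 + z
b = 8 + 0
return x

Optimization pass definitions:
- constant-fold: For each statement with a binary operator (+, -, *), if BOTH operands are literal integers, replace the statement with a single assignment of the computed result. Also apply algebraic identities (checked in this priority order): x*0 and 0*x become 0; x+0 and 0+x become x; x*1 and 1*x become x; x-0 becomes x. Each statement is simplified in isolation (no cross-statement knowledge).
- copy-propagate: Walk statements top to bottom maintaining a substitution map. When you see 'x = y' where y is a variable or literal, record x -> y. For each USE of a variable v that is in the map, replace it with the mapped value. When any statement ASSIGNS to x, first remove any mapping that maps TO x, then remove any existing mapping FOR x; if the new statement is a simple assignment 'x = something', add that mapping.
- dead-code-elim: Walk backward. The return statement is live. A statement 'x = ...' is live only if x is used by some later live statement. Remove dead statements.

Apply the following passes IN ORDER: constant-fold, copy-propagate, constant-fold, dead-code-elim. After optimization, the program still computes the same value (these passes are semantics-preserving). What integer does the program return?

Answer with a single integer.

Initial IR:
  x = 6
  v = 6
  z = v + 5
  a = 0 * 1
  d = 4 - 0
  t = 9 + z
  b = 8 + 0
  return x
After constant-fold (8 stmts):
  x = 6
  v = 6
  z = v + 5
  a = 0
  d = 4
  t = 9 + z
  b = 8
  return x
After copy-propagate (8 stmts):
  x = 6
  v = 6
  z = 6 + 5
  a = 0
  d = 4
  t = 9 + z
  b = 8
  return 6
After constant-fold (8 stmts):
  x = 6
  v = 6
  z = 11
  a = 0
  d = 4
  t = 9 + z
  b = 8
  return 6
After dead-code-elim (1 stmts):
  return 6
Evaluate:
  x = 6  =>  x = 6
  v = 6  =>  v = 6
  z = v + 5  =>  z = 11
  a = 0 * 1  =>  a = 0
  d = 4 - 0  =>  d = 4
  t = 9 + z  =>  t = 20
  b = 8 + 0  =>  b = 8
  return x = 6

Answer: 6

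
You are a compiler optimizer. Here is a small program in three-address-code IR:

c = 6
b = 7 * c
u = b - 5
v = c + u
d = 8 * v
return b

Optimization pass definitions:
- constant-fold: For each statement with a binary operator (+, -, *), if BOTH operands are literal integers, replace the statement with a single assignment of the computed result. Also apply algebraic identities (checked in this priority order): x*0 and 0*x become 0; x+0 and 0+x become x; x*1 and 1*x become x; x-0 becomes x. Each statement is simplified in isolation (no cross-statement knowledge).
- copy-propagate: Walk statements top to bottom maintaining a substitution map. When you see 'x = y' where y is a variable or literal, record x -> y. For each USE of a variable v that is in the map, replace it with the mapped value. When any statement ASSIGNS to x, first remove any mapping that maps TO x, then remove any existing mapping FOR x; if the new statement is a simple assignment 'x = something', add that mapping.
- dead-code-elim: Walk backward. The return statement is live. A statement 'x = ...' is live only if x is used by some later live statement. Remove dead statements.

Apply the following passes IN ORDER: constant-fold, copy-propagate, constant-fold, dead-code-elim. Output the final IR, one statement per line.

Answer: b = 42
return b

Derivation:
Initial IR:
  c = 6
  b = 7 * c
  u = b - 5
  v = c + u
  d = 8 * v
  return b
After constant-fold (6 stmts):
  c = 6
  b = 7 * c
  u = b - 5
  v = c + u
  d = 8 * v
  return b
After copy-propagate (6 stmts):
  c = 6
  b = 7 * 6
  u = b - 5
  v = 6 + u
  d = 8 * v
  return b
After constant-fold (6 stmts):
  c = 6
  b = 42
  u = b - 5
  v = 6 + u
  d = 8 * v
  return b
After dead-code-elim (2 stmts):
  b = 42
  return b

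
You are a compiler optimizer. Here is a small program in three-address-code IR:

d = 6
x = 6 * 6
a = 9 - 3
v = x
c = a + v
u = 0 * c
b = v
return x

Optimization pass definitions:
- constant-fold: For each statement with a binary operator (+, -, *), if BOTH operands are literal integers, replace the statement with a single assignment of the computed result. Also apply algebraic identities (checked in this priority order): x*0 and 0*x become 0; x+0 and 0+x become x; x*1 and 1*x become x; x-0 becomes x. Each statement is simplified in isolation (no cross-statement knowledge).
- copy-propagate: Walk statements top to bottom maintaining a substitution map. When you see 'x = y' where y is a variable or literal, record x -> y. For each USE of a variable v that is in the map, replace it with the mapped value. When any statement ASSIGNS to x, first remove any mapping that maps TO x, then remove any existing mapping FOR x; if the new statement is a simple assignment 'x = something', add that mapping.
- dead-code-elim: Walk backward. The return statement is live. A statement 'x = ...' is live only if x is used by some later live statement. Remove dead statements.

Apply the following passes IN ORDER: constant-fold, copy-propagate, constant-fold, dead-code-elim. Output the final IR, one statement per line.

Answer: return 36

Derivation:
Initial IR:
  d = 6
  x = 6 * 6
  a = 9 - 3
  v = x
  c = a + v
  u = 0 * c
  b = v
  return x
After constant-fold (8 stmts):
  d = 6
  x = 36
  a = 6
  v = x
  c = a + v
  u = 0
  b = v
  return x
After copy-propagate (8 stmts):
  d = 6
  x = 36
  a = 6
  v = 36
  c = 6 + 36
  u = 0
  b = 36
  return 36
After constant-fold (8 stmts):
  d = 6
  x = 36
  a = 6
  v = 36
  c = 42
  u = 0
  b = 36
  return 36
After dead-code-elim (1 stmts):
  return 36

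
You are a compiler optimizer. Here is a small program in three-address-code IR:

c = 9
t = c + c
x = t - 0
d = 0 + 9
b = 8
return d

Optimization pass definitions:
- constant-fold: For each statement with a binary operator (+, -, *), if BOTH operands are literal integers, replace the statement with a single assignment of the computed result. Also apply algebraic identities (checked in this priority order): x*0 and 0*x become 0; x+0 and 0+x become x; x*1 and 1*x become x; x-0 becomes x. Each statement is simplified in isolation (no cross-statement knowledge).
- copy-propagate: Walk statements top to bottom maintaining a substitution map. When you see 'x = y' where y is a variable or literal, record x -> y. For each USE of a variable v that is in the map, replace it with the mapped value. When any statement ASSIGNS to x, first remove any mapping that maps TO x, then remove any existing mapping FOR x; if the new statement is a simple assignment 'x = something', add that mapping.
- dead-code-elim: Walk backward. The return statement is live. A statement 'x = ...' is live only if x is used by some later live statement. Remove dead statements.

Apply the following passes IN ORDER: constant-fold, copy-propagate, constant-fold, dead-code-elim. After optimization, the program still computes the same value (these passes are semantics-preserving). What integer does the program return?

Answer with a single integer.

Answer: 9

Derivation:
Initial IR:
  c = 9
  t = c + c
  x = t - 0
  d = 0 + 9
  b = 8
  return d
After constant-fold (6 stmts):
  c = 9
  t = c + c
  x = t
  d = 9
  b = 8
  return d
After copy-propagate (6 stmts):
  c = 9
  t = 9 + 9
  x = t
  d = 9
  b = 8
  return 9
After constant-fold (6 stmts):
  c = 9
  t = 18
  x = t
  d = 9
  b = 8
  return 9
After dead-code-elim (1 stmts):
  return 9
Evaluate:
  c = 9  =>  c = 9
  t = c + c  =>  t = 18
  x = t - 0  =>  x = 18
  d = 0 + 9  =>  d = 9
  b = 8  =>  b = 8
  return d = 9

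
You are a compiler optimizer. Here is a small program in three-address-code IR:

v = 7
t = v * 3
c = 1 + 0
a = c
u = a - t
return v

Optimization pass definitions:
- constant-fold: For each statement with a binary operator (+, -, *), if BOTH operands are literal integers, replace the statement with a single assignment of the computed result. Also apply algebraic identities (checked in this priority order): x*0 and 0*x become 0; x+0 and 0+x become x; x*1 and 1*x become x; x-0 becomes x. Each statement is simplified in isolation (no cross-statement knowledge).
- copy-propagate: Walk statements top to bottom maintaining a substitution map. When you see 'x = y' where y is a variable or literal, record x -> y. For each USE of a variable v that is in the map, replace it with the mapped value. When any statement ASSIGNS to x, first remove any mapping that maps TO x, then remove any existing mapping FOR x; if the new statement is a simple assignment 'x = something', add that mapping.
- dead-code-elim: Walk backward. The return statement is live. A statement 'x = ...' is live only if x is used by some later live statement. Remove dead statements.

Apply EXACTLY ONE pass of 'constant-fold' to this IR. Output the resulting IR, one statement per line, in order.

Applying constant-fold statement-by-statement:
  [1] v = 7  (unchanged)
  [2] t = v * 3  (unchanged)
  [3] c = 1 + 0  -> c = 1
  [4] a = c  (unchanged)
  [5] u = a - t  (unchanged)
  [6] return v  (unchanged)
Result (6 stmts):
  v = 7
  t = v * 3
  c = 1
  a = c
  u = a - t
  return v

Answer: v = 7
t = v * 3
c = 1
a = c
u = a - t
return v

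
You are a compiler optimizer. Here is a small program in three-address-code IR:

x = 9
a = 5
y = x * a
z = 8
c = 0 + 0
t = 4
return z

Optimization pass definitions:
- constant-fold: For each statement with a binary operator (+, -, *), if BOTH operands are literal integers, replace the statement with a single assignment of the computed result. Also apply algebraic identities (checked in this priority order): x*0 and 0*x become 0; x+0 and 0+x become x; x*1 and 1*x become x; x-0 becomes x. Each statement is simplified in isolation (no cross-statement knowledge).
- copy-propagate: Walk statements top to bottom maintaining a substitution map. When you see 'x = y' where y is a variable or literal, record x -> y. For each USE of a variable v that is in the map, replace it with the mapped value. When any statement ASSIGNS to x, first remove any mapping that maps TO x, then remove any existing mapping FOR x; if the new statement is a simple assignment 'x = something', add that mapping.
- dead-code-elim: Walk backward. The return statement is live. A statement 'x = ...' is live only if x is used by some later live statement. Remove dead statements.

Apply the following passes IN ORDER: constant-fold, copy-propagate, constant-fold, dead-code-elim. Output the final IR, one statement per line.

Answer: return 8

Derivation:
Initial IR:
  x = 9
  a = 5
  y = x * a
  z = 8
  c = 0 + 0
  t = 4
  return z
After constant-fold (7 stmts):
  x = 9
  a = 5
  y = x * a
  z = 8
  c = 0
  t = 4
  return z
After copy-propagate (7 stmts):
  x = 9
  a = 5
  y = 9 * 5
  z = 8
  c = 0
  t = 4
  return 8
After constant-fold (7 stmts):
  x = 9
  a = 5
  y = 45
  z = 8
  c = 0
  t = 4
  return 8
After dead-code-elim (1 stmts):
  return 8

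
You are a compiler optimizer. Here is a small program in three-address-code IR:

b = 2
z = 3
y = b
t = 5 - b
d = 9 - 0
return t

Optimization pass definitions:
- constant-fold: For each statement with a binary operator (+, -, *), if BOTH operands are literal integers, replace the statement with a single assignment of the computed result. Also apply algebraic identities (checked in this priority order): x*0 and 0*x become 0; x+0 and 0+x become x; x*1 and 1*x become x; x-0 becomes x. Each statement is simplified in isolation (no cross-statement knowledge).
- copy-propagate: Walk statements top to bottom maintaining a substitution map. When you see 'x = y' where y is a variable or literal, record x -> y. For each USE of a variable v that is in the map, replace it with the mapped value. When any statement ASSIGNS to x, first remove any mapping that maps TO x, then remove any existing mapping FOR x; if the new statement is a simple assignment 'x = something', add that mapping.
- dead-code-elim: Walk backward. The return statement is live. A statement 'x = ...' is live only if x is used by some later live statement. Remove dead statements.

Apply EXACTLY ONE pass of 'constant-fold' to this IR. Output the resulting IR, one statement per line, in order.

Applying constant-fold statement-by-statement:
  [1] b = 2  (unchanged)
  [2] z = 3  (unchanged)
  [3] y = b  (unchanged)
  [4] t = 5 - b  (unchanged)
  [5] d = 9 - 0  -> d = 9
  [6] return t  (unchanged)
Result (6 stmts):
  b = 2
  z = 3
  y = b
  t = 5 - b
  d = 9
  return t

Answer: b = 2
z = 3
y = b
t = 5 - b
d = 9
return t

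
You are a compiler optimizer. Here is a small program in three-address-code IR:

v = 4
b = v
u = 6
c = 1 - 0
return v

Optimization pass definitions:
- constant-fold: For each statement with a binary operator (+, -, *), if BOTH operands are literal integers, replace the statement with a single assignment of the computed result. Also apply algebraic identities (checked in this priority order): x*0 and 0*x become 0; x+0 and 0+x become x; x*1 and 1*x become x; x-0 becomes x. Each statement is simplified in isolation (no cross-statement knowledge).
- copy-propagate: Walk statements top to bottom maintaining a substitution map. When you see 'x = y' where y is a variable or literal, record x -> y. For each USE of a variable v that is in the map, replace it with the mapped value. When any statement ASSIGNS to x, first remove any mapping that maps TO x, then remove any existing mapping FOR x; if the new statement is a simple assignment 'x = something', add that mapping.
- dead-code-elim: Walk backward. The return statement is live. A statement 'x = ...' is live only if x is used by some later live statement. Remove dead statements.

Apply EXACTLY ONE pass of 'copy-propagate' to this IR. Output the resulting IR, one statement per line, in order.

Answer: v = 4
b = 4
u = 6
c = 1 - 0
return 4

Derivation:
Applying copy-propagate statement-by-statement:
  [1] v = 4  (unchanged)
  [2] b = v  -> b = 4
  [3] u = 6  (unchanged)
  [4] c = 1 - 0  (unchanged)
  [5] return v  -> return 4
Result (5 stmts):
  v = 4
  b = 4
  u = 6
  c = 1 - 0
  return 4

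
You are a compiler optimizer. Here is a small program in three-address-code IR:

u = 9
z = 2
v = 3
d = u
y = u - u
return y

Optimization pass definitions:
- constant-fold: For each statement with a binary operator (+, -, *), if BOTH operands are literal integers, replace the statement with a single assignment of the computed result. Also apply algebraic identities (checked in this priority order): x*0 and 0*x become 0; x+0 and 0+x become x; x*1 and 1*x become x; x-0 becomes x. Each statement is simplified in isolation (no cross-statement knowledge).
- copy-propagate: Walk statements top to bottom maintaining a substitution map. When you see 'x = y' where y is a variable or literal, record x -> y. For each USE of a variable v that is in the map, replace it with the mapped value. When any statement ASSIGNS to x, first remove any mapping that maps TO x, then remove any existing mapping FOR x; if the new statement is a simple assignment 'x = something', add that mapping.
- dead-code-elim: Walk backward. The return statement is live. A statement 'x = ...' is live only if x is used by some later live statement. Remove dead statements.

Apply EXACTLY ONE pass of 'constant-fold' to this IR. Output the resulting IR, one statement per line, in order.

Applying constant-fold statement-by-statement:
  [1] u = 9  (unchanged)
  [2] z = 2  (unchanged)
  [3] v = 3  (unchanged)
  [4] d = u  (unchanged)
  [5] y = u - u  (unchanged)
  [6] return y  (unchanged)
Result (6 stmts):
  u = 9
  z = 2
  v = 3
  d = u
  y = u - u
  return y

Answer: u = 9
z = 2
v = 3
d = u
y = u - u
return y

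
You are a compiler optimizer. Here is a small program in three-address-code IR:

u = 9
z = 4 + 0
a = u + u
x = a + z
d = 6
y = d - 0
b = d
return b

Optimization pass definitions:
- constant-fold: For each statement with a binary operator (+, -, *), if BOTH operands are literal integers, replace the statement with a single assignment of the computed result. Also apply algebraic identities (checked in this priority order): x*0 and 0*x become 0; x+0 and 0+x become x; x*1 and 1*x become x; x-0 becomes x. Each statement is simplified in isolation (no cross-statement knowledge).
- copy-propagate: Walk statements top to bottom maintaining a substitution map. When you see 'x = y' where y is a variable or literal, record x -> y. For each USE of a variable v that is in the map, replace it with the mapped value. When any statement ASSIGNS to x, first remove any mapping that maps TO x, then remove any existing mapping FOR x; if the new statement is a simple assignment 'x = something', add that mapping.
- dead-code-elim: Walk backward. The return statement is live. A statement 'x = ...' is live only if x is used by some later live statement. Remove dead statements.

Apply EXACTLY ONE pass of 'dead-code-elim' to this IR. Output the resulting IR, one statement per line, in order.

Answer: d = 6
b = d
return b

Derivation:
Applying dead-code-elim statement-by-statement:
  [8] return b  -> KEEP (return); live=['b']
  [7] b = d  -> KEEP; live=['d']
  [6] y = d - 0  -> DEAD (y not live)
  [5] d = 6  -> KEEP; live=[]
  [4] x = a + z  -> DEAD (x not live)
  [3] a = u + u  -> DEAD (a not live)
  [2] z = 4 + 0  -> DEAD (z not live)
  [1] u = 9  -> DEAD (u not live)
Result (3 stmts):
  d = 6
  b = d
  return b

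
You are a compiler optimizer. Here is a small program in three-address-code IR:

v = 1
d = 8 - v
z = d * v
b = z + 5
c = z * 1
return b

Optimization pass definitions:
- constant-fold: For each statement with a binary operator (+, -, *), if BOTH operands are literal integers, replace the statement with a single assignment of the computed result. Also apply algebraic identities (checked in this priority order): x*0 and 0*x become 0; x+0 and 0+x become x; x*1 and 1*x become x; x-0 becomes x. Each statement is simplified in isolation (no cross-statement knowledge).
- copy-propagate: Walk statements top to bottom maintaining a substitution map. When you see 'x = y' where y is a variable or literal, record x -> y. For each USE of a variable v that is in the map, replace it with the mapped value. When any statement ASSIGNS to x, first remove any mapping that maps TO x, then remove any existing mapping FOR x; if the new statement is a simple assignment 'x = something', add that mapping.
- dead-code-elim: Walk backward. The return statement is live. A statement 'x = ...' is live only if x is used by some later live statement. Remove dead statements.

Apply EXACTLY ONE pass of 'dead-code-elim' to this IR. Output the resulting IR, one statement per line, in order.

Answer: v = 1
d = 8 - v
z = d * v
b = z + 5
return b

Derivation:
Applying dead-code-elim statement-by-statement:
  [6] return b  -> KEEP (return); live=['b']
  [5] c = z * 1  -> DEAD (c not live)
  [4] b = z + 5  -> KEEP; live=['z']
  [3] z = d * v  -> KEEP; live=['d', 'v']
  [2] d = 8 - v  -> KEEP; live=['v']
  [1] v = 1  -> KEEP; live=[]
Result (5 stmts):
  v = 1
  d = 8 - v
  z = d * v
  b = z + 5
  return b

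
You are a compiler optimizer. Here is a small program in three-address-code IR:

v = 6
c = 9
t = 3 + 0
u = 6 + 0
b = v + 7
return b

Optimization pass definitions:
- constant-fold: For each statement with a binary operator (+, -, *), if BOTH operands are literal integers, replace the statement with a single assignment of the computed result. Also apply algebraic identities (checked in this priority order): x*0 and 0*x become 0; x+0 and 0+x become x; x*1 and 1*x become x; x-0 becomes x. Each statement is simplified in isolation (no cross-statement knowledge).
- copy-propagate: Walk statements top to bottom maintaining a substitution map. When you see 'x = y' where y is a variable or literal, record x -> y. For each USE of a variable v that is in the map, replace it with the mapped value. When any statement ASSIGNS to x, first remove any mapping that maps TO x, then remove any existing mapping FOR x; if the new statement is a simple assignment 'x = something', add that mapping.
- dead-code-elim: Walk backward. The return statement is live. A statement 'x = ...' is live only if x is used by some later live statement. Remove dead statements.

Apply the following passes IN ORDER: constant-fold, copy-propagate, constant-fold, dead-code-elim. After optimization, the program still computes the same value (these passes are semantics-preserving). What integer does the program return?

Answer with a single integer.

Initial IR:
  v = 6
  c = 9
  t = 3 + 0
  u = 6 + 0
  b = v + 7
  return b
After constant-fold (6 stmts):
  v = 6
  c = 9
  t = 3
  u = 6
  b = v + 7
  return b
After copy-propagate (6 stmts):
  v = 6
  c = 9
  t = 3
  u = 6
  b = 6 + 7
  return b
After constant-fold (6 stmts):
  v = 6
  c = 9
  t = 3
  u = 6
  b = 13
  return b
After dead-code-elim (2 stmts):
  b = 13
  return b
Evaluate:
  v = 6  =>  v = 6
  c = 9  =>  c = 9
  t = 3 + 0  =>  t = 3
  u = 6 + 0  =>  u = 6
  b = v + 7  =>  b = 13
  return b = 13

Answer: 13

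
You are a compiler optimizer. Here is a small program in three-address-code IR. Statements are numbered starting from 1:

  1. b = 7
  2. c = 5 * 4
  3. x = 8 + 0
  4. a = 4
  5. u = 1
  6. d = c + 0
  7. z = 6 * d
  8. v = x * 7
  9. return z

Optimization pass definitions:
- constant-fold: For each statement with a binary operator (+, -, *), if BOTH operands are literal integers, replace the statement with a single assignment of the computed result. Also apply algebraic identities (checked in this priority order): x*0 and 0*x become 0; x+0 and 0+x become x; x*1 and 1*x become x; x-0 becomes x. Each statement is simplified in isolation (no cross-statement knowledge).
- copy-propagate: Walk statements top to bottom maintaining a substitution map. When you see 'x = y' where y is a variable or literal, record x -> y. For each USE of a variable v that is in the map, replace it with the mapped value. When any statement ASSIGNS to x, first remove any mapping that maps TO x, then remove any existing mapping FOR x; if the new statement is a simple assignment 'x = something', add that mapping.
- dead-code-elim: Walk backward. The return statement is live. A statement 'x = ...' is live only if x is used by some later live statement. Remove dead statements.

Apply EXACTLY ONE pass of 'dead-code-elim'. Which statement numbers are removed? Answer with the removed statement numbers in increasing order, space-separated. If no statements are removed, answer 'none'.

Backward liveness scan:
Stmt 1 'b = 7': DEAD (b not in live set [])
Stmt 2 'c = 5 * 4': KEEP (c is live); live-in = []
Stmt 3 'x = 8 + 0': DEAD (x not in live set ['c'])
Stmt 4 'a = 4': DEAD (a not in live set ['c'])
Stmt 5 'u = 1': DEAD (u not in live set ['c'])
Stmt 6 'd = c + 0': KEEP (d is live); live-in = ['c']
Stmt 7 'z = 6 * d': KEEP (z is live); live-in = ['d']
Stmt 8 'v = x * 7': DEAD (v not in live set ['z'])
Stmt 9 'return z': KEEP (return); live-in = ['z']
Removed statement numbers: [1, 3, 4, 5, 8]
Surviving IR:
  c = 5 * 4
  d = c + 0
  z = 6 * d
  return z

Answer: 1 3 4 5 8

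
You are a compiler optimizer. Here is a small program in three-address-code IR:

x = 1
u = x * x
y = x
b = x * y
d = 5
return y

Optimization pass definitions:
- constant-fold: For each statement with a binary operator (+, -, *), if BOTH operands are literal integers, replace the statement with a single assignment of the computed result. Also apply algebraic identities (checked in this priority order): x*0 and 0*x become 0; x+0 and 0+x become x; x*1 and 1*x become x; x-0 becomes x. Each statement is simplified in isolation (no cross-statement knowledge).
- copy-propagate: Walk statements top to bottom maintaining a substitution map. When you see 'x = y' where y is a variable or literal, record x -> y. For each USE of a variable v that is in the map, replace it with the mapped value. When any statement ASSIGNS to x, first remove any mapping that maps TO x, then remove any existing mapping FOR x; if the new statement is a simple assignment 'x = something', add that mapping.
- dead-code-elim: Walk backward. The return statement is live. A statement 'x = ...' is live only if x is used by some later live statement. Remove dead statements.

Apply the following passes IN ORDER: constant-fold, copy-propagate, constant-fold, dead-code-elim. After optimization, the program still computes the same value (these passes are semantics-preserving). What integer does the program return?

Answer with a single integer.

Initial IR:
  x = 1
  u = x * x
  y = x
  b = x * y
  d = 5
  return y
After constant-fold (6 stmts):
  x = 1
  u = x * x
  y = x
  b = x * y
  d = 5
  return y
After copy-propagate (6 stmts):
  x = 1
  u = 1 * 1
  y = 1
  b = 1 * 1
  d = 5
  return 1
After constant-fold (6 stmts):
  x = 1
  u = 1
  y = 1
  b = 1
  d = 5
  return 1
After dead-code-elim (1 stmts):
  return 1
Evaluate:
  x = 1  =>  x = 1
  u = x * x  =>  u = 1
  y = x  =>  y = 1
  b = x * y  =>  b = 1
  d = 5  =>  d = 5
  return y = 1

Answer: 1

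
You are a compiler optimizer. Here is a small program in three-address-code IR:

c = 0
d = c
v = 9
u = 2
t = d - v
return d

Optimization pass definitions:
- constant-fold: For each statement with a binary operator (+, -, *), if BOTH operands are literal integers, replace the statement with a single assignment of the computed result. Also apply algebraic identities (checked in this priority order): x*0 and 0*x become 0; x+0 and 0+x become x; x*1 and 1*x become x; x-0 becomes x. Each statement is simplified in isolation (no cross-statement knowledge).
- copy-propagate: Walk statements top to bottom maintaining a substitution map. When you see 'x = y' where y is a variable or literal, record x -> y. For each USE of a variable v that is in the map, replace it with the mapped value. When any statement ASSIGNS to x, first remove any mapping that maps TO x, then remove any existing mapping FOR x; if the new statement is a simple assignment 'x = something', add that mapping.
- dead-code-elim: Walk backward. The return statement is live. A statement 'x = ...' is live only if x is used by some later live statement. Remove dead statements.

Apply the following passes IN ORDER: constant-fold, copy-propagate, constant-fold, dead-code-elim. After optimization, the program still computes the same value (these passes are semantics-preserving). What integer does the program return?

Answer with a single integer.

Initial IR:
  c = 0
  d = c
  v = 9
  u = 2
  t = d - v
  return d
After constant-fold (6 stmts):
  c = 0
  d = c
  v = 9
  u = 2
  t = d - v
  return d
After copy-propagate (6 stmts):
  c = 0
  d = 0
  v = 9
  u = 2
  t = 0 - 9
  return 0
After constant-fold (6 stmts):
  c = 0
  d = 0
  v = 9
  u = 2
  t = -9
  return 0
After dead-code-elim (1 stmts):
  return 0
Evaluate:
  c = 0  =>  c = 0
  d = c  =>  d = 0
  v = 9  =>  v = 9
  u = 2  =>  u = 2
  t = d - v  =>  t = -9
  return d = 0

Answer: 0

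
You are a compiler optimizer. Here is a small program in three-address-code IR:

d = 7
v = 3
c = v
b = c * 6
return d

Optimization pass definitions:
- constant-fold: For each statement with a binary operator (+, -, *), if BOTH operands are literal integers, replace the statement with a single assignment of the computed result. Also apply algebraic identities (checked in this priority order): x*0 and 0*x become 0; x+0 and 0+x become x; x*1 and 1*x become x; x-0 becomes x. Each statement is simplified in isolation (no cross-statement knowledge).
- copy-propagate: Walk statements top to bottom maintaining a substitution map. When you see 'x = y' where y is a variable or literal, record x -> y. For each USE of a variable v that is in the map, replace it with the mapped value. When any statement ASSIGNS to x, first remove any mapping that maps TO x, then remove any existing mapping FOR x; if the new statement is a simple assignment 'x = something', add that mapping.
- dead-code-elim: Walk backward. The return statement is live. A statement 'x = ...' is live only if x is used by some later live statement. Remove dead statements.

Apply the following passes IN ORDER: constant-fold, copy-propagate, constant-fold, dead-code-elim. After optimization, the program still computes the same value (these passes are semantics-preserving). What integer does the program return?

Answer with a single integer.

Answer: 7

Derivation:
Initial IR:
  d = 7
  v = 3
  c = v
  b = c * 6
  return d
After constant-fold (5 stmts):
  d = 7
  v = 3
  c = v
  b = c * 6
  return d
After copy-propagate (5 stmts):
  d = 7
  v = 3
  c = 3
  b = 3 * 6
  return 7
After constant-fold (5 stmts):
  d = 7
  v = 3
  c = 3
  b = 18
  return 7
After dead-code-elim (1 stmts):
  return 7
Evaluate:
  d = 7  =>  d = 7
  v = 3  =>  v = 3
  c = v  =>  c = 3
  b = c * 6  =>  b = 18
  return d = 7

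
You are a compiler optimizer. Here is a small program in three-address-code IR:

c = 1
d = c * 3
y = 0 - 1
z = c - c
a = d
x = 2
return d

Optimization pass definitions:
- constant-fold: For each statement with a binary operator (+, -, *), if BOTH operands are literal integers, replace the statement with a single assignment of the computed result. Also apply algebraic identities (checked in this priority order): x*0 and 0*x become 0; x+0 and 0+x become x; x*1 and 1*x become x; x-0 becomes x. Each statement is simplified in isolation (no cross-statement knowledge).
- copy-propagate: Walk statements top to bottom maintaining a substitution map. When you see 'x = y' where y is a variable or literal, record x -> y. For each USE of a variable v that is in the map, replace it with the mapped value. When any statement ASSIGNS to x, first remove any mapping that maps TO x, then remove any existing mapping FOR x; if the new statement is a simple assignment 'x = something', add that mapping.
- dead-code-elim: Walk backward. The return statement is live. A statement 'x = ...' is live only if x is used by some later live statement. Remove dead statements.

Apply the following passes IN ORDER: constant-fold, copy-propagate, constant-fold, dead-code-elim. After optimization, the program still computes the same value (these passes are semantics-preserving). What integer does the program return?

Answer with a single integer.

Answer: 3

Derivation:
Initial IR:
  c = 1
  d = c * 3
  y = 0 - 1
  z = c - c
  a = d
  x = 2
  return d
After constant-fold (7 stmts):
  c = 1
  d = c * 3
  y = -1
  z = c - c
  a = d
  x = 2
  return d
After copy-propagate (7 stmts):
  c = 1
  d = 1 * 3
  y = -1
  z = 1 - 1
  a = d
  x = 2
  return d
After constant-fold (7 stmts):
  c = 1
  d = 3
  y = -1
  z = 0
  a = d
  x = 2
  return d
After dead-code-elim (2 stmts):
  d = 3
  return d
Evaluate:
  c = 1  =>  c = 1
  d = c * 3  =>  d = 3
  y = 0 - 1  =>  y = -1
  z = c - c  =>  z = 0
  a = d  =>  a = 3
  x = 2  =>  x = 2
  return d = 3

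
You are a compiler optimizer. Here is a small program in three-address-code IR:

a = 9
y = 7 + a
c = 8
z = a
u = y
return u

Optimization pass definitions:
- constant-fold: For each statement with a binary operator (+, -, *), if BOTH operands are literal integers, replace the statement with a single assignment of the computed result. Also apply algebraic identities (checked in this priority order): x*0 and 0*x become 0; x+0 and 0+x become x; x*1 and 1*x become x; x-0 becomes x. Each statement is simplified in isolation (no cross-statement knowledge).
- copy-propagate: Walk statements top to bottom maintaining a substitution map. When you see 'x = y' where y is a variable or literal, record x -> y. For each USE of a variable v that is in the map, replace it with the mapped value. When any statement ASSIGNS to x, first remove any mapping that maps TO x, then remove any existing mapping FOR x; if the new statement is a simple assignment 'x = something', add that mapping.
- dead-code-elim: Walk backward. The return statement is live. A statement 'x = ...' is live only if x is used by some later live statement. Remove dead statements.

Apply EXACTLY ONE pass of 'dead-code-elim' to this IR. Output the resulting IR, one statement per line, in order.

Applying dead-code-elim statement-by-statement:
  [6] return u  -> KEEP (return); live=['u']
  [5] u = y  -> KEEP; live=['y']
  [4] z = a  -> DEAD (z not live)
  [3] c = 8  -> DEAD (c not live)
  [2] y = 7 + a  -> KEEP; live=['a']
  [1] a = 9  -> KEEP; live=[]
Result (4 stmts):
  a = 9
  y = 7 + a
  u = y
  return u

Answer: a = 9
y = 7 + a
u = y
return u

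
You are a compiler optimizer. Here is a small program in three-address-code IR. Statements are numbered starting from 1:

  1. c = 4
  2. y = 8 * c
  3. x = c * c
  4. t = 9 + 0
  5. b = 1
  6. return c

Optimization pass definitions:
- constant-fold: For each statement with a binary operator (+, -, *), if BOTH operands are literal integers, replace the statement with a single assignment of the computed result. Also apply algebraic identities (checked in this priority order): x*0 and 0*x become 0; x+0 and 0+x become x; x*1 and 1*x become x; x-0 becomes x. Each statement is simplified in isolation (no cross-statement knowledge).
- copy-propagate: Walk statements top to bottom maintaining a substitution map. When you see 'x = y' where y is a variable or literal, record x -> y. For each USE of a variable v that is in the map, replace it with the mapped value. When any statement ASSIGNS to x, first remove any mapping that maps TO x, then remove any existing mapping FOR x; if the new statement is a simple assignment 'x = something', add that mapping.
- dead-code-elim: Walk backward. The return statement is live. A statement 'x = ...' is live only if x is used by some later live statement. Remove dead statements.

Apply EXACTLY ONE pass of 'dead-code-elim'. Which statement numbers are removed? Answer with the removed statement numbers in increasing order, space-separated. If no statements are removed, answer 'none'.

Backward liveness scan:
Stmt 1 'c = 4': KEEP (c is live); live-in = []
Stmt 2 'y = 8 * c': DEAD (y not in live set ['c'])
Stmt 3 'x = c * c': DEAD (x not in live set ['c'])
Stmt 4 't = 9 + 0': DEAD (t not in live set ['c'])
Stmt 5 'b = 1': DEAD (b not in live set ['c'])
Stmt 6 'return c': KEEP (return); live-in = ['c']
Removed statement numbers: [2, 3, 4, 5]
Surviving IR:
  c = 4
  return c

Answer: 2 3 4 5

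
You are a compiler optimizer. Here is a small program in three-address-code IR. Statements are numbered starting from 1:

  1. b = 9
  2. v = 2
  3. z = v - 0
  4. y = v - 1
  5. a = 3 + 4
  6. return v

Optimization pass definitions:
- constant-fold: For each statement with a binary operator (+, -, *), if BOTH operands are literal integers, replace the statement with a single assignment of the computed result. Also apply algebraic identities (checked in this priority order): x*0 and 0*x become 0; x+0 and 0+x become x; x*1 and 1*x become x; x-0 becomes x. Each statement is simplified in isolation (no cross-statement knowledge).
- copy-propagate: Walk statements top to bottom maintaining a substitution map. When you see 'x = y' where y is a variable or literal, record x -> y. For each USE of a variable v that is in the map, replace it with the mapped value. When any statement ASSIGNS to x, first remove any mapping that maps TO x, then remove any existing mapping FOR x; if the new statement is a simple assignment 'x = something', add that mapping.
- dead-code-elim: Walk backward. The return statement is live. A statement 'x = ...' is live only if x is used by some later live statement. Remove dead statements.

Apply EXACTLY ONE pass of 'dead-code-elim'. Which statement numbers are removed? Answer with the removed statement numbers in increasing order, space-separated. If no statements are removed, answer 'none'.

Backward liveness scan:
Stmt 1 'b = 9': DEAD (b not in live set [])
Stmt 2 'v = 2': KEEP (v is live); live-in = []
Stmt 3 'z = v - 0': DEAD (z not in live set ['v'])
Stmt 4 'y = v - 1': DEAD (y not in live set ['v'])
Stmt 5 'a = 3 + 4': DEAD (a not in live set ['v'])
Stmt 6 'return v': KEEP (return); live-in = ['v']
Removed statement numbers: [1, 3, 4, 5]
Surviving IR:
  v = 2
  return v

Answer: 1 3 4 5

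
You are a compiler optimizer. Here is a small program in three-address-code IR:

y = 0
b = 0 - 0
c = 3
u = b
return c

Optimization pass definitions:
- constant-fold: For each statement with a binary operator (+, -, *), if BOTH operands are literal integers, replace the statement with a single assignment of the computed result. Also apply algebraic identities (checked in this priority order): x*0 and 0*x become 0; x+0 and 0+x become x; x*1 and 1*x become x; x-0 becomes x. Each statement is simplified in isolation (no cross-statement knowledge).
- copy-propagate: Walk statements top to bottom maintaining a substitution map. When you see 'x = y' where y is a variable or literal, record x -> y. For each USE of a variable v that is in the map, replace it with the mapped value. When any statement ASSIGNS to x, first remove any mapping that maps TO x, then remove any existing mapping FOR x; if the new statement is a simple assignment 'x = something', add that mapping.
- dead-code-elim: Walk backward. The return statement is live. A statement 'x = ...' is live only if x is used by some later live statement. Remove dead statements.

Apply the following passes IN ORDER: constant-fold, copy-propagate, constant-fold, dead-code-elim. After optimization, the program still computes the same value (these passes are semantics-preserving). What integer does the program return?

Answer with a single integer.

Initial IR:
  y = 0
  b = 0 - 0
  c = 3
  u = b
  return c
After constant-fold (5 stmts):
  y = 0
  b = 0
  c = 3
  u = b
  return c
After copy-propagate (5 stmts):
  y = 0
  b = 0
  c = 3
  u = 0
  return 3
After constant-fold (5 stmts):
  y = 0
  b = 0
  c = 3
  u = 0
  return 3
After dead-code-elim (1 stmts):
  return 3
Evaluate:
  y = 0  =>  y = 0
  b = 0 - 0  =>  b = 0
  c = 3  =>  c = 3
  u = b  =>  u = 0
  return c = 3

Answer: 3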